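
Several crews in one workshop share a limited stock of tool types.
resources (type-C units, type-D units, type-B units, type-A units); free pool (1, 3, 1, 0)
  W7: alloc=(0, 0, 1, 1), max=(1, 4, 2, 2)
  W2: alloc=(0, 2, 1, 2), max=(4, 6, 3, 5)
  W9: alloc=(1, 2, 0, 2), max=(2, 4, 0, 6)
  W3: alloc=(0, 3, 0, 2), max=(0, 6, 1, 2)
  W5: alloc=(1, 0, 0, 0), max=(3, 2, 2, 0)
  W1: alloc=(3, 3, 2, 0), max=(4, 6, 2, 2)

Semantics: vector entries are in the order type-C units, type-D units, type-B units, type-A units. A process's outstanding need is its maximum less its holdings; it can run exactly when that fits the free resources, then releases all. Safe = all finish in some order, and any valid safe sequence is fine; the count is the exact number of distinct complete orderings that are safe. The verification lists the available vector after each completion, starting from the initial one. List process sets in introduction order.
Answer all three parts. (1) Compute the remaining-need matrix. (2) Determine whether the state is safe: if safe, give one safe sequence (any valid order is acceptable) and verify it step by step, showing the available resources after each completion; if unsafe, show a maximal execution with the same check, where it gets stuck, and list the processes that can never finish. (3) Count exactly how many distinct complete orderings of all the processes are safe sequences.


(1) Outstanding need per process (order type-C units, type-D units, type-B units, type-A units):
  W7: (1, 4, 1, 1)
  W2: (4, 4, 2, 3)
  W9: (1, 2, 0, 4)
  W3: (0, 3, 1, 0)
  W5: (2, 2, 2, 0)
  W1: (1, 3, 0, 2)
(2) SAFE, for example via the order W3, W7, W1, W2, W5, W9.
Key observation: at W3 the run first touches a limit — (0, 3, 1, 0) against (1, 3, 1, 0), exact on a resource it actually requests.
Step-by-step check:
  pool = (1, 3, 1, 0)
  run W3 (needs (0, 3, 1, 0), free (1, 3, 1, 0)); after release of (0, 3, 0, 2) the pool is (1, 6, 1, 2)
  run W7 (needs (1, 4, 1, 1), free (1, 6, 1, 2)); after release of (0, 0, 1, 1) the pool is (1, 6, 2, 3)
  run W1 (needs (1, 3, 0, 2), free (1, 6, 2, 3)); after release of (3, 3, 2, 0) the pool is (4, 9, 4, 3)
  run W2 (needs (4, 4, 2, 3), free (4, 9, 4, 3)); after release of (0, 2, 1, 2) the pool is (4, 11, 5, 5)
  run W5 (needs (2, 2, 2, 0), free (4, 11, 5, 5)); after release of (1, 0, 0, 0) the pool is (5, 11, 5, 5)
  run W9 (needs (1, 2, 0, 4), free (5, 11, 5, 5)); after release of (1, 2, 0, 2) the pool is (6, 13, 5, 7)
(3) Precisely 7 of the possible complete orderings are safe sequences.


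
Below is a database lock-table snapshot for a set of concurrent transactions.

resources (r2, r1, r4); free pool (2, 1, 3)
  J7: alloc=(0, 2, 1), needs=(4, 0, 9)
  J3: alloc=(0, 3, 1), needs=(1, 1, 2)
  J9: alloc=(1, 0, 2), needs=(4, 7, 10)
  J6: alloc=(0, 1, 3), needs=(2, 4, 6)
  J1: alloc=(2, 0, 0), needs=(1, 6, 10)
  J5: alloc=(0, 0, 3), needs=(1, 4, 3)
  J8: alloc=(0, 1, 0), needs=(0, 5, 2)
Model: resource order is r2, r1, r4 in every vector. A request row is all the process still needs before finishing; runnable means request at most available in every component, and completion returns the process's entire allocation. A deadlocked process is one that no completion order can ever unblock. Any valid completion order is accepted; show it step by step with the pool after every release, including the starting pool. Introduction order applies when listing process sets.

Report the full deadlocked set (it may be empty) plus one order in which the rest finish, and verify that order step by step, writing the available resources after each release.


Nothing here is deadlocked.
Key observation: there is always a runnable process — J3 first — so the state unwinds completely.
The rest can finish in the order J3, J5, J6, J8, J1, J7, J9. Step-by-step check:
  pool = (2, 1, 3)
  J3 needs (1, 1, 2) <= (2, 1, 3) -> finishes; pool += (0, 3, 1) = (2, 4, 4)
  J5 needs (1, 4, 3) <= (2, 4, 4) -> finishes; pool += (0, 0, 3) = (2, 4, 7)
  J6 needs (2, 4, 6) <= (2, 4, 7) -> finishes; pool += (0, 1, 3) = (2, 5, 10)
  J8 needs (0, 5, 2) <= (2, 5, 10) -> finishes; pool += (0, 1, 0) = (2, 6, 10)
  J1 needs (1, 6, 10) <= (2, 6, 10) -> finishes; pool += (2, 0, 0) = (4, 6, 10)
  J7 needs (4, 0, 9) <= (4, 6, 10) -> finishes; pool += (0, 2, 1) = (4, 8, 11)
  J9 needs (4, 7, 10) <= (4, 8, 11) -> finishes; pool += (1, 0, 2) = (5, 8, 13)


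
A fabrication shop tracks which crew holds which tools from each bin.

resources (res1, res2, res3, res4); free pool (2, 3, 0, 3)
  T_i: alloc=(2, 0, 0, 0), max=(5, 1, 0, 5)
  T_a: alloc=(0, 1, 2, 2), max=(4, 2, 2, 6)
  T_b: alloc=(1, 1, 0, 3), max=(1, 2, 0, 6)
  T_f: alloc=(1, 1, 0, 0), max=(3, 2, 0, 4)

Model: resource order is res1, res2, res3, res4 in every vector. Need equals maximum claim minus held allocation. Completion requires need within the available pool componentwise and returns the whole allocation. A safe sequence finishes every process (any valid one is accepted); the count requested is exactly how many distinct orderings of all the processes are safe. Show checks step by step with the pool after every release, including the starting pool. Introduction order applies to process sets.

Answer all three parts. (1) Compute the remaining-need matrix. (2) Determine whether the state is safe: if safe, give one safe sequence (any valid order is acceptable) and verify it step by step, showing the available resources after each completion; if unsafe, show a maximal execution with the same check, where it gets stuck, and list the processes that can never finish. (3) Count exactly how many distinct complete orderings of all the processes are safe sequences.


(1) Remaining need (order res1, res2, res3, res4):
  T_i: (3, 1, 0, 5)
  T_a: (4, 1, 0, 4)
  T_b: (0, 1, 0, 3)
  T_f: (2, 1, 0, 4)
(2) SAFE. One safe sequence: T_b, T_f, T_i, T_a.
Key observation: the first exact fit in this order is T_b — it needs (0, 1, 0, 3) with (2, 3, 0, 3) free, meeting a requested resource to the last unit.
Walking it through:
  pool = (2, 3, 0, 3)
  T_b: need (0, 1, 0, 3) fits (2, 3, 0, 3); releases (1, 1, 0, 3), pool now (3, 4, 0, 6)
  T_f: need (2, 1, 0, 4) fits (3, 4, 0, 6); releases (1, 1, 0, 0), pool now (4, 5, 0, 6)
  T_i: need (3, 1, 0, 5) fits (4, 5, 0, 6); releases (2, 0, 0, 0), pool now (6, 5, 0, 6)
  T_a: need (4, 1, 0, 4) fits (6, 5, 0, 6); releases (0, 1, 2, 2), pool now (6, 6, 2, 8)
(3) Exactly 4 of the possible complete orderings are safe sequences.


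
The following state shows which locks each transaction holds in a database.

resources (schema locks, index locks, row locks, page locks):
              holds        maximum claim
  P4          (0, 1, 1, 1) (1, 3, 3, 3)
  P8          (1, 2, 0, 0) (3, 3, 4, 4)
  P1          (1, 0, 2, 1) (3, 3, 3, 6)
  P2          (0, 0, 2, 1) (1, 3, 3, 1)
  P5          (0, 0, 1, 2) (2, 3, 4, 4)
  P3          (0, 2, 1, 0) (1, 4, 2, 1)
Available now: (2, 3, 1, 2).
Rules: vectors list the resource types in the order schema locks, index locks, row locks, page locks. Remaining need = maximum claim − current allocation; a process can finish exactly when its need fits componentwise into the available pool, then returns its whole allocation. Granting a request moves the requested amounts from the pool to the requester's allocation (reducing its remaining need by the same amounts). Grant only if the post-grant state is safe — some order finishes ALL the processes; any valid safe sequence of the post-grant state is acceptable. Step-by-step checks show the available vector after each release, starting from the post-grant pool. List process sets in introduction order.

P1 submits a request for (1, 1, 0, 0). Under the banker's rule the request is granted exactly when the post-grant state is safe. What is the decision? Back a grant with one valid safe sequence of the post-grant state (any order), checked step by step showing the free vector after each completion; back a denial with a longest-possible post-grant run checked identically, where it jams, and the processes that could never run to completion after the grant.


DENY — the pretend-granted state is unsafe.
Key observation: after P3, P4, P2 the pool peaks at (1, 5, 5, 4), and each blocked process is short somewhere: P8 on schema locks; P1 on page locks; P5 on schema locks.
Pretend the grant happened; the run P3, P4, P2 goes as far as possible. Verifying each step:
  pool = (1, 2, 1, 2)
  P3 needs (1, 2, 1, 1) <= (1, 2, 1, 2) -> finishes; pool += (0, 2, 1, 0) = (1, 4, 2, 2)
  P4 needs (1, 2, 2, 2) <= (1, 4, 2, 2) -> finishes; pool += (0, 1, 1, 1) = (1, 5, 3, 3)
  P2 needs (1, 3, 1, 0) <= (1, 5, 3, 3) -> finishes; pool += (0, 0, 2, 1) = (1, 5, 5, 4)
  P8 cannot run: need (2, 1, 4, 4) vs free (1, 5, 5, 4) (insufficient schema locks)
  P1 cannot run: need (1, 2, 1, 5) vs free (1, 5, 5, 4) (insufficient page locks)
  P5 cannot run: need (2, 3, 3, 2) vs free (1, 5, 5, 4) (insufficient schema locks)
Processes that could never finish after the grant: P8, P1 and P5.


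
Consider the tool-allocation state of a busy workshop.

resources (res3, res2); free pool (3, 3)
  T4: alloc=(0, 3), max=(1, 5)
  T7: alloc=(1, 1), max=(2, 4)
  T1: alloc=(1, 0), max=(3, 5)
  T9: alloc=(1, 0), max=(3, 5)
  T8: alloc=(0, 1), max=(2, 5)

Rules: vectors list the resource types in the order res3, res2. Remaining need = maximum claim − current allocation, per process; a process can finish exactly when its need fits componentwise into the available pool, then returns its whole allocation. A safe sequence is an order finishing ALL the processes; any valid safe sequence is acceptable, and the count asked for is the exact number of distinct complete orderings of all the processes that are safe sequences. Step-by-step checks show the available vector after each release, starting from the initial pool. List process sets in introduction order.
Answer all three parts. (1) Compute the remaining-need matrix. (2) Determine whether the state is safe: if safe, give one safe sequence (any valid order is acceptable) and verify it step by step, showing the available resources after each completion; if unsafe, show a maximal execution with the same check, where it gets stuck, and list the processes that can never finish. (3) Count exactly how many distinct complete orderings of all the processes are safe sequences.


(1) Need matrix, components ordered res3, res2:
  T4: (1, 2)
  T7: (1, 3)
  T1: (2, 5)
  T9: (2, 5)
  T8: (2, 4)
(2) SAFE, for example via the order T7, T4, T8, T9, T1.
Key observation: the first exact fit in this order is T7 — it needs (1, 3) with (3, 3) free, meeting a requested resource to the last unit.
Walking it through:
  pool = (3, 3)
  T7: need (1, 3) fits (3, 3); releases (1, 1), pool now (4, 4)
  T4: need (1, 2) fits (4, 4); releases (0, 3), pool now (4, 7)
  T8: need (2, 4) fits (4, 7); releases (0, 1), pool now (4, 8)
  T9: need (2, 5) fits (4, 8); releases (1, 0), pool now (5, 8)
  T1: need (2, 5) fits (5, 8); releases (1, 0), pool now (6, 8)
(3) Precisely 36 of the possible complete orderings are safe sequences.


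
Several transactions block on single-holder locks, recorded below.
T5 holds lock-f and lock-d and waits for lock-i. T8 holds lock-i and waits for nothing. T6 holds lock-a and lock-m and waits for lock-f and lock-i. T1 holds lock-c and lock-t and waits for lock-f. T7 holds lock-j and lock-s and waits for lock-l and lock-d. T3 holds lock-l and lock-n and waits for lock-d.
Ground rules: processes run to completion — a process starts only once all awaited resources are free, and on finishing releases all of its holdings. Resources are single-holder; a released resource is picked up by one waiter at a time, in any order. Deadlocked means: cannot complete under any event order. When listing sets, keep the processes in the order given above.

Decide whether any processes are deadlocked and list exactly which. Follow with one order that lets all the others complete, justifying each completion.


No process is deadlocked.
Key observation: the wait relation is loop-free; peeling off processes with no waits unwinds the whole state.
The rest can finish in the order T8, T5, T6, T3, T1, T7.
Walking it through:
  run T8 (it waits on nothing); releases lock-i
  T5: everything it awaited (lock-i) is free; runs, freeing lock-f and lock-d
  T6: everything it awaited (lock-f and lock-i) is free; runs, freeing lock-a and lock-m
  T3: everything it awaited (lock-d) is free; runs, freeing lock-l and lock-n
  T1: everything it awaited (lock-f) is free; runs, freeing lock-c and lock-t
  T7: everything it awaited (lock-l and lock-d) is free; runs, freeing lock-j and lock-s


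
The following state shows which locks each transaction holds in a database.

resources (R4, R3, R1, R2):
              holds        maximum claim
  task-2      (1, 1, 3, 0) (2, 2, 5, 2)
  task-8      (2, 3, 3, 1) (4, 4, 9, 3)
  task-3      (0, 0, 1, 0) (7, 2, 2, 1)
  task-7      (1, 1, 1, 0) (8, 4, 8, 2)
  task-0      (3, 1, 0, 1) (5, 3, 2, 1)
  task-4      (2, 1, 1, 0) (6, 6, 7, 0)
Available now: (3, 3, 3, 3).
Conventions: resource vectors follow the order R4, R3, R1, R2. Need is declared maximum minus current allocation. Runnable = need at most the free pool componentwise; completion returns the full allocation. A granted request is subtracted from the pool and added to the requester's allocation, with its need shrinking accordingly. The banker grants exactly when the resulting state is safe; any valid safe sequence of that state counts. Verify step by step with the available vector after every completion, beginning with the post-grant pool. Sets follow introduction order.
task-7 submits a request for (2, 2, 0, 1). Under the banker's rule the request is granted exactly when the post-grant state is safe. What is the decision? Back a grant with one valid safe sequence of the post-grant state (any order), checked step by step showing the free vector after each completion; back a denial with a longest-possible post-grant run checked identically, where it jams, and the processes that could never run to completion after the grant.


GRANT — the state after the grant stays safe, e.g. via task-2, task-0, task-8, task-7, task-3, task-4.
Key observation: (1, 1, 3, 2) free after granting still covers task-2 first, and each release covers the next.
Check on the post-grant state, step by step:
  pool = (1, 1, 3, 2)
  run task-2 (needs (1, 1, 2, 2), free (1, 1, 3, 2)); after release of (1, 1, 3, 0) the pool is (2, 2, 6, 2)
  run task-0 (needs (2, 2, 2, 0), free (2, 2, 6, 2)); after release of (3, 1, 0, 1) the pool is (5, 3, 6, 3)
  run task-8 (needs (2, 1, 6, 2), free (5, 3, 6, 3)); after release of (2, 3, 3, 1) the pool is (7, 6, 9, 4)
  run task-7 (needs (5, 1, 7, 1), free (7, 6, 9, 4)); after release of (3, 3, 1, 1) the pool is (10, 9, 10, 5)
  run task-3 (needs (7, 2, 1, 1), free (10, 9, 10, 5)); after release of (0, 0, 1, 0) the pool is (10, 9, 11, 5)
  run task-4 (needs (4, 5, 6, 0), free (10, 9, 11, 5)); after release of (2, 1, 1, 0) the pool is (12, 10, 12, 5)


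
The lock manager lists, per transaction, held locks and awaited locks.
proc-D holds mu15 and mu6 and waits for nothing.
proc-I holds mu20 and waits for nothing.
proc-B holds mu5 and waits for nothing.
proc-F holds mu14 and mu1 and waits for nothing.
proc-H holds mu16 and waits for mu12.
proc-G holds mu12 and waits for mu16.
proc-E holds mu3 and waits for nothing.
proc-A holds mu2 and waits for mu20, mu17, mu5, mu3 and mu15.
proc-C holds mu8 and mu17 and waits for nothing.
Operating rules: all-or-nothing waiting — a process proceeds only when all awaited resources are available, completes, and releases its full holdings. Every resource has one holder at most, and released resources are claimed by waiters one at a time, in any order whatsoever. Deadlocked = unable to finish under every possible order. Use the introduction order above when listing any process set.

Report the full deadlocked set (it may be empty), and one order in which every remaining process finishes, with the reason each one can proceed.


Deadlocked set: proc-H and proc-G.
Key observation: nobody on the ring proc-H -> proc-G -> proc-H can start until another member finishes, which never happens; no other process is dragged down with it.
A valid finishing order for the others: proc-C, proc-I, proc-F, proc-B, proc-E, proc-D, proc-A.
Step-by-step check:
  proc-C waits on nothing -> runs at once and releases mu8 and mu17
  proc-I waits on nothing -> runs at once and releases mu20
  proc-F waits on nothing -> runs at once and releases mu14 and mu1
  proc-B waits on nothing -> runs at once and releases mu5
  proc-E waits on nothing -> runs at once and releases mu3
  proc-D waits on nothing -> runs at once and releases mu15 and mu6
  run proc-A (all its waits — mu20, mu17, mu5, mu3 and mu15 — are resolved); releases mu2


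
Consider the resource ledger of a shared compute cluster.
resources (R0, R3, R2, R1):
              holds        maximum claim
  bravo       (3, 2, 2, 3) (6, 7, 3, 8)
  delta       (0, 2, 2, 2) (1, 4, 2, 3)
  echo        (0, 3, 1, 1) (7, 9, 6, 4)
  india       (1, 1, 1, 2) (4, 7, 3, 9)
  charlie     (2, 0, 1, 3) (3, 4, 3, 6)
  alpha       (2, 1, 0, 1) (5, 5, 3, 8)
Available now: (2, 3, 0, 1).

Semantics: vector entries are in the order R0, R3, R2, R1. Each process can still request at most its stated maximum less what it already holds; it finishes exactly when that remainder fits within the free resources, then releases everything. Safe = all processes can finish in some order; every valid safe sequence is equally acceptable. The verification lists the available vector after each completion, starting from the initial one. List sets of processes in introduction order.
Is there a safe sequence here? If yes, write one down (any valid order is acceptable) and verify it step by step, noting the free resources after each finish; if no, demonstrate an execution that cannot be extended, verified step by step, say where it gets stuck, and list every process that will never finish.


SAFE, for example via the order delta, charlie, bravo, alpha, echo, india.
Key observation: at delta the run first touches a limit — (1, 2, 0, 1) against (2, 3, 0, 1), exact on a resource it actually requests.
Verifying each step:
  pool = (2, 3, 0, 1)
  run delta (needs (1, 2, 0, 1), free (2, 3, 0, 1)); after release of (0, 2, 2, 2) the pool is (2, 5, 2, 3)
  run charlie (needs (1, 4, 2, 3), free (2, 5, 2, 3)); after release of (2, 0, 1, 3) the pool is (4, 5, 3, 6)
  run bravo (needs (3, 5, 1, 5), free (4, 5, 3, 6)); after release of (3, 2, 2, 3) the pool is (7, 7, 5, 9)
  run alpha (needs (3, 4, 3, 7), free (7, 7, 5, 9)); after release of (2, 1, 0, 1) the pool is (9, 8, 5, 10)
  run echo (needs (7, 6, 5, 3), free (9, 8, 5, 10)); after release of (0, 3, 1, 1) the pool is (9, 11, 6, 11)
  run india (needs (3, 6, 2, 7), free (9, 11, 6, 11)); after release of (1, 1, 1, 2) the pool is (10, 12, 7, 13)


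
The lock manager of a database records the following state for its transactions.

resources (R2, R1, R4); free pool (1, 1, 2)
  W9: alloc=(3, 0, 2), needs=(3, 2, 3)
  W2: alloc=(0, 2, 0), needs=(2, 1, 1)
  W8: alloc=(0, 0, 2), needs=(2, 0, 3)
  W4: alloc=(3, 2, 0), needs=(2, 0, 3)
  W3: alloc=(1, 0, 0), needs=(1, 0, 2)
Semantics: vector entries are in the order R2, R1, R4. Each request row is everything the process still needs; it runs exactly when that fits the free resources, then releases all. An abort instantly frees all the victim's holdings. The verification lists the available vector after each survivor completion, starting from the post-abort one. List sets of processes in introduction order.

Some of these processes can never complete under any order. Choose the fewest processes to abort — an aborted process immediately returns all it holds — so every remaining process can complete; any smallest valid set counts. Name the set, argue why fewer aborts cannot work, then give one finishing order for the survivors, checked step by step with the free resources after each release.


Minimum abort set: W9.
Key observation: W4 had no path to completion before; after the abort of W9 ((3, 0, 2) returned), step 3 is where it fits.
No smaller set exists: with zero aborts the deadlock remains.
The survivors complete as W2, W3, W4, W8. Walking it through (starting from the post-abort pool):
  pool = (4, 1, 4)
  W2: need (2, 1, 1) fits (4, 1, 4); releases (0, 2, 0), pool now (4, 3, 4)
  W3: need (1, 0, 2) fits (4, 3, 4); releases (1, 0, 0), pool now (5, 3, 4)
  W4: need (2, 0, 3) fits (5, 3, 4); releases (3, 2, 0), pool now (8, 5, 4)
  W8: need (2, 0, 3) fits (8, 5, 4); releases (0, 0, 2), pool now (8, 5, 6)


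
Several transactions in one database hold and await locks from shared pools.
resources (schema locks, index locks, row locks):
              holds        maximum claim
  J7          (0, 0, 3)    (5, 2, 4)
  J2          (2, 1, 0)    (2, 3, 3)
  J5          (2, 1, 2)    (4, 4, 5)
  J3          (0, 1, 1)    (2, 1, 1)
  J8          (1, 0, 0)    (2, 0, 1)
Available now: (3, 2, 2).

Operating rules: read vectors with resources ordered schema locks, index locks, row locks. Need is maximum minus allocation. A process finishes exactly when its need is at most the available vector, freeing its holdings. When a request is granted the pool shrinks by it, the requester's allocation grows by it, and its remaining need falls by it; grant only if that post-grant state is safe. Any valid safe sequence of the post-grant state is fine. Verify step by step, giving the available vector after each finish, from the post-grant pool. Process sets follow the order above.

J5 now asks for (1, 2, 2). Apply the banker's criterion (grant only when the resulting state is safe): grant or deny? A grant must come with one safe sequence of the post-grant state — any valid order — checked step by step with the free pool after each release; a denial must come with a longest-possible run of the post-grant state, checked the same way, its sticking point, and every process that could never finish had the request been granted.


GRANT — the state after the grant stays safe, e.g. via J3, J5, J7, J8, J2.
Key observation: even at the reduced pool (2, 0, 0), J3 fits immediately, so safety survives the grant.
Step-by-step check of the post-grant state:
  pool = (2, 0, 0)
  run J3 (needs (2, 0, 0), free (2, 0, 0)); after release of (0, 1, 1) the pool is (2, 1, 1)
  run J5 (needs (1, 1, 1), free (2, 1, 1)); after release of (3, 3, 4) the pool is (5, 4, 5)
  run J7 (needs (5, 2, 1), free (5, 4, 5)); after release of (0, 0, 3) the pool is (5, 4, 8)
  run J8 (needs (1, 0, 1), free (5, 4, 8)); after release of (1, 0, 0) the pool is (6, 4, 8)
  run J2 (needs (0, 2, 3), free (6, 4, 8)); after release of (2, 1, 0) the pool is (8, 5, 8)


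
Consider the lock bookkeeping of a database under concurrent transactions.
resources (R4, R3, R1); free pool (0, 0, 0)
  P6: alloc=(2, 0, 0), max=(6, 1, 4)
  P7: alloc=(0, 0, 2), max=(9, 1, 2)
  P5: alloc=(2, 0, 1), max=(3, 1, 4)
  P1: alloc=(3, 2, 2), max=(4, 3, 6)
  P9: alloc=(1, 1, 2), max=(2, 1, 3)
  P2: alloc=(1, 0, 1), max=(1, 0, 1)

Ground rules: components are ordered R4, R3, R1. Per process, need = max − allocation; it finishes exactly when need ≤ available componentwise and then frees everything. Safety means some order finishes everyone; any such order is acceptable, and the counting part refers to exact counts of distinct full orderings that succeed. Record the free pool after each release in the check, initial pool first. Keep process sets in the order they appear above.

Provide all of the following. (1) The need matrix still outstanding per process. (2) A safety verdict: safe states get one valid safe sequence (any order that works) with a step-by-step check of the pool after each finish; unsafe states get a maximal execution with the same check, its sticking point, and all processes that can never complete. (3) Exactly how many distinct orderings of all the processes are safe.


(1) Need matrix, components ordered R4, R3, R1:
  P6: (4, 1, 4)
  P7: (9, 1, 0)
  P5: (1, 1, 3)
  P1: (1, 1, 4)
  P9: (1, 0, 1)
  P2: (0, 0, 0)
(2) The state is SAFE; one workable sequence: P2, P9, P5, P1, P6, P7.
Key observation: P9 is the earliest step where a requested resource binds exactly: need (1, 0, 1), pool (1, 0, 1) at its turn.
Step-by-step check:
  pool = (0, 0, 0)
  P2: need (0, 0, 0) fits (0, 0, 0); releases (1, 0, 1), pool now (1, 0, 1)
  P9: need (1, 0, 1) fits (1, 0, 1); releases (1, 1, 2), pool now (2, 1, 3)
  P5: need (1, 1, 3) fits (2, 1, 3); releases (2, 0, 1), pool now (4, 1, 4)
  P1: need (1, 1, 4) fits (4, 1, 4); releases (3, 2, 2), pool now (7, 3, 6)
  P6: need (4, 1, 4) fits (7, 3, 6); releases (2, 0, 0), pool now (9, 3, 6)
  P7: need (9, 1, 0) fits (9, 3, 6); releases (0, 0, 2), pool now (9, 3, 8)
(3) Precisely 2 of the possible complete orderings are safe sequences.


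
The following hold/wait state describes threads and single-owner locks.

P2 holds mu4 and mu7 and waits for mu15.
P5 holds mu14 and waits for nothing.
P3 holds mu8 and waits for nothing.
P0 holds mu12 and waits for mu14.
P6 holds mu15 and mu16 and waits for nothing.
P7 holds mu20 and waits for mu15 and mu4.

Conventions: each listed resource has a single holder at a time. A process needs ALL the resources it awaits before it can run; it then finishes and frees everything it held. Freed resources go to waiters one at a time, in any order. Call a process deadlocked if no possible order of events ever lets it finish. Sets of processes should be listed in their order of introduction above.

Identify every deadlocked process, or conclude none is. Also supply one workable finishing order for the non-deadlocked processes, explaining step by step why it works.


The deadlocked set is empty.
Key observation: the wait relation is loop-free; peeling off processes with no waits unwinds the whole state.
A valid finishing order for the others: P6, P2, P3, P5, P0, P7.
Check, step by step:
  P6: no waits; runs immediately, freeing mu15 and mu16
  run P2 (all its waits — mu15 — are resolved); releases mu4 and mu7
  P3: no waits; runs immediately, freeing mu8
  P5: no waits; runs immediately, freeing mu14
  run P0 (all its waits — mu14 — are resolved); releases mu12
  run P7 (all its waits — mu15 and mu4 — are resolved); releases mu20


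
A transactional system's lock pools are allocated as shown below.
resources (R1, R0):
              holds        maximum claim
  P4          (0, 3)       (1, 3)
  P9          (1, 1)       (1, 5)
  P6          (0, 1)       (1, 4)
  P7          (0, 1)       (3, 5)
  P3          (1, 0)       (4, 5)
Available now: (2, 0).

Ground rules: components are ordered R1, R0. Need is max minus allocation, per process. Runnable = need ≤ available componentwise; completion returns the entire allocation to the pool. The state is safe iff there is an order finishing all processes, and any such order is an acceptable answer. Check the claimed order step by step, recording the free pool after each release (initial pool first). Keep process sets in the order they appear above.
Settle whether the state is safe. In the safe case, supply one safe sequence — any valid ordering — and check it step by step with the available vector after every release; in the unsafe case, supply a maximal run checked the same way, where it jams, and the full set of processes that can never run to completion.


SAFE, for example via the order P4, P6, P9, P3, P7.
Key observation: the first exact fit in this order is P6 — it needs (1, 3) with (2, 3) free, meeting a requested resource to the last unit.
Walking it through:
  pool = (2, 0)
  P4 needs (1, 0) <= (2, 0) -> finishes; pool += (0, 3) = (2, 3)
  P6 needs (1, 3) <= (2, 3) -> finishes; pool += (0, 1) = (2, 4)
  P9 needs (0, 4) <= (2, 4) -> finishes; pool += (1, 1) = (3, 5)
  P3 needs (3, 5) <= (3, 5) -> finishes; pool += (1, 0) = (4, 5)
  P7 needs (3, 4) <= (4, 5) -> finishes; pool += (0, 1) = (4, 6)


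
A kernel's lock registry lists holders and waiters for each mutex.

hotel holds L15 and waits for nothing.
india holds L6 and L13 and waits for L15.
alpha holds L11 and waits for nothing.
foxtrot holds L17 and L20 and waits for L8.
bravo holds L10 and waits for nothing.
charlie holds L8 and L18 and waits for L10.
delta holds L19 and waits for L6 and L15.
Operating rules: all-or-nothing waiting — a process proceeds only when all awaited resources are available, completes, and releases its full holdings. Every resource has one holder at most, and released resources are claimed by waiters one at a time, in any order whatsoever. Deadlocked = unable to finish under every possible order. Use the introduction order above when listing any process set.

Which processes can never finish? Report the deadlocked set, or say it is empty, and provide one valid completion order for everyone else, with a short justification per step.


The deadlocked set is empty.
Key observation: no waiting chain loops back on itself — every chain ends at a process that waits on nothing, so everyone eventually runs.
The rest can finish in the order bravo, hotel, india, delta, charlie, foxtrot, alpha.
Step-by-step check:
  bravo: no waits; runs immediately, freeing L10
  hotel: no waits; runs immediately, freeing L15
  india waits on L15 — all released -> runs and releases L6 and L13
  delta waits on L6 and L15 — all released -> runs and releases L19
  charlie waits on L10 — all released -> runs and releases L8 and L18
  foxtrot waits on L8 — all released -> runs and releases L17 and L20
  alpha: no waits; runs immediately, freeing L11


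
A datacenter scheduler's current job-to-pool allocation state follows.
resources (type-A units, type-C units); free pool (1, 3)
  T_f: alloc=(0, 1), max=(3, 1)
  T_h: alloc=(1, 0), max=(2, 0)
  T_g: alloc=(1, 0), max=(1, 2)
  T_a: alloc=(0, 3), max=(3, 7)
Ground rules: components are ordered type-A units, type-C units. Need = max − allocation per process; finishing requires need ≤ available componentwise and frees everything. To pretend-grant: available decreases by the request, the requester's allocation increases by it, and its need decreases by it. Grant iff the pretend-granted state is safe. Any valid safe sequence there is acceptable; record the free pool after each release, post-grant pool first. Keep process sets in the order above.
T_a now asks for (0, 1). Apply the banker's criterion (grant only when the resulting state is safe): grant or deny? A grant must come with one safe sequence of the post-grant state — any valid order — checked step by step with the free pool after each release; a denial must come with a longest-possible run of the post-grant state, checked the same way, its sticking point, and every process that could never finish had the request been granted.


GRANT — the state after the grant stays safe, e.g. via T_h, T_g, T_f, T_a.
Key observation: granting shrinks the pool to (1, 2), yet T_h still fits and the chain goes through.
Verifying the post-grant state step by step:
  pool = (1, 2)
  T_h: need (1, 0) fits (1, 2); releases (1, 0), pool now (2, 2)
  T_g: need (0, 2) fits (2, 2); releases (1, 0), pool now (3, 2)
  T_f: need (3, 0) fits (3, 2); releases (0, 1), pool now (3, 3)
  T_a: need (3, 3) fits (3, 3); releases (0, 4), pool now (3, 7)


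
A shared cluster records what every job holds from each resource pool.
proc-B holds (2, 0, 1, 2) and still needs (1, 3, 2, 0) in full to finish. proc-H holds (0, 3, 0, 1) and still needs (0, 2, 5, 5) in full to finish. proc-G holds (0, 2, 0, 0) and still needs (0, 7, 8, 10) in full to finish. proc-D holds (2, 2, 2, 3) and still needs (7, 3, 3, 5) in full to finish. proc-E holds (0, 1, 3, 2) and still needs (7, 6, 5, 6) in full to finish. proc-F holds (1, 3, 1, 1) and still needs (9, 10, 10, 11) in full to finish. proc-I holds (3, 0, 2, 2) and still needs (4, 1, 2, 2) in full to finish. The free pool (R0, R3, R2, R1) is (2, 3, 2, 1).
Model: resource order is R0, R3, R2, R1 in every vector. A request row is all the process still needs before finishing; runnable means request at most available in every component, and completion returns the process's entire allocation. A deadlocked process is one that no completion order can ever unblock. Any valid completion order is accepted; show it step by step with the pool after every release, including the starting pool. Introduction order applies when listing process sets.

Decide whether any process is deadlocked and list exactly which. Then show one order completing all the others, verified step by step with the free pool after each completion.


Nothing here is deadlocked.
Key observation: starting with proc-B, each completion frees enough for the next — no one is permanently blocked.
A valid finishing order for the others: proc-B, proc-I, proc-H, proc-E, proc-D, proc-G, proc-F. Check, step by step:
  pool = (2, 3, 2, 1)
  proc-B needs (1, 3, 2, 0) <= (2, 3, 2, 1) -> finishes; pool += (2, 0, 1, 2) = (4, 3, 3, 3)
  proc-I needs (4, 1, 2, 2) <= (4, 3, 3, 3) -> finishes; pool += (3, 0, 2, 2) = (7, 3, 5, 5)
  proc-H needs (0, 2, 5, 5) <= (7, 3, 5, 5) -> finishes; pool += (0, 3, 0, 1) = (7, 6, 5, 6)
  proc-E needs (7, 6, 5, 6) <= (7, 6, 5, 6) -> finishes; pool += (0, 1, 3, 2) = (7, 7, 8, 8)
  proc-D needs (7, 3, 3, 5) <= (7, 7, 8, 8) -> finishes; pool += (2, 2, 2, 3) = (9, 9, 10, 11)
  proc-G needs (0, 7, 8, 10) <= (9, 9, 10, 11) -> finishes; pool += (0, 2, 0, 0) = (9, 11, 10, 11)
  proc-F needs (9, 10, 10, 11) <= (9, 11, 10, 11) -> finishes; pool += (1, 3, 1, 1) = (10, 14, 11, 12)


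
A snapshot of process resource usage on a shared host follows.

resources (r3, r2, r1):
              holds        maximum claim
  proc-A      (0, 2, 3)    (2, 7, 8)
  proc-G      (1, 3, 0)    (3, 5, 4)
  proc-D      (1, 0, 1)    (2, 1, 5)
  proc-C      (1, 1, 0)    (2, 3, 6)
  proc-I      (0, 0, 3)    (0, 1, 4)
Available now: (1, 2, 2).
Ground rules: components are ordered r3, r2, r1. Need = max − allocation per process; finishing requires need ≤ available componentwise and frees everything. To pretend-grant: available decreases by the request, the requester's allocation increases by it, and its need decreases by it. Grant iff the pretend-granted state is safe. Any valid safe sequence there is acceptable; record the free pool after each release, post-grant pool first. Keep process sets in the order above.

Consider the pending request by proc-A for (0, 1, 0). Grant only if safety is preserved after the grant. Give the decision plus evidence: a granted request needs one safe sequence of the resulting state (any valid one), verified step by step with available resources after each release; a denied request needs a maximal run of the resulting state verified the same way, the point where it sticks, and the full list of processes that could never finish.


DENY. Granting would leave the state unsafe.
Key observation: once proc-I, proc-D finish, the pool peaks at (2, 1, 6) — and every remaining process still needs more r2 than that.
Pretend the grant happened; the run proc-I, proc-D goes as far as possible. Verifying each step:
  pool = (1, 1, 2)
  proc-I: need (0, 1, 1) fits (1, 1, 2); releases (0, 0, 3), pool now (1, 1, 5)
  proc-D: need (1, 1, 4) fits (1, 1, 5); releases (1, 0, 1), pool now (2, 1, 6)
  proc-A still needs (2, 4, 5) but only (2, 1, 6) is free — short on r2
  proc-G still needs (2, 2, 4) but only (2, 1, 6) is free — short on r2
  proc-C still needs (1, 2, 6) but only (2, 1, 6) is free — short on r2
Processes that could never finish after the grant: proc-A, proc-G and proc-C.


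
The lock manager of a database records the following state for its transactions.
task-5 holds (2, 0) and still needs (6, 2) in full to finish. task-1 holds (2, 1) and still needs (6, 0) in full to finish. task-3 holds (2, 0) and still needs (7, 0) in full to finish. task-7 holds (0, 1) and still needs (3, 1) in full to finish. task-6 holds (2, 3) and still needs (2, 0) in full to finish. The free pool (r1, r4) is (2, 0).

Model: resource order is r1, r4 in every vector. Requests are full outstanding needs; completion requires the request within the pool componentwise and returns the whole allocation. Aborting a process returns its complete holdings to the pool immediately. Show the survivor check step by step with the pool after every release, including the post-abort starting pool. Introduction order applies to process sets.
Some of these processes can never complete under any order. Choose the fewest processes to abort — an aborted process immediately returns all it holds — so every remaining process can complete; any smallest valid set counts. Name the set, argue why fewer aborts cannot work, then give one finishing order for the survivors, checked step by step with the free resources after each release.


Abort task-5.
Key observation: task-1 was stuck for good until task-5 gave back (2, 0); in the order shown it finishes at step 2.
Why nothing smaller works: aborting no one leaves the state deadlocked as given.
One survivor order: task-6, task-1, task-3, task-7. Walking it through (post-abort pool first):
  pool = (4, 0)
  run task-6 (needs (2, 0), free (4, 0)); after release of (2, 3) the pool is (6, 3)
  run task-1 (needs (6, 0), free (6, 3)); after release of (2, 1) the pool is (8, 4)
  run task-3 (needs (7, 0), free (8, 4)); after release of (2, 0) the pool is (10, 4)
  run task-7 (needs (3, 1), free (10, 4)); after release of (0, 1) the pool is (10, 5)


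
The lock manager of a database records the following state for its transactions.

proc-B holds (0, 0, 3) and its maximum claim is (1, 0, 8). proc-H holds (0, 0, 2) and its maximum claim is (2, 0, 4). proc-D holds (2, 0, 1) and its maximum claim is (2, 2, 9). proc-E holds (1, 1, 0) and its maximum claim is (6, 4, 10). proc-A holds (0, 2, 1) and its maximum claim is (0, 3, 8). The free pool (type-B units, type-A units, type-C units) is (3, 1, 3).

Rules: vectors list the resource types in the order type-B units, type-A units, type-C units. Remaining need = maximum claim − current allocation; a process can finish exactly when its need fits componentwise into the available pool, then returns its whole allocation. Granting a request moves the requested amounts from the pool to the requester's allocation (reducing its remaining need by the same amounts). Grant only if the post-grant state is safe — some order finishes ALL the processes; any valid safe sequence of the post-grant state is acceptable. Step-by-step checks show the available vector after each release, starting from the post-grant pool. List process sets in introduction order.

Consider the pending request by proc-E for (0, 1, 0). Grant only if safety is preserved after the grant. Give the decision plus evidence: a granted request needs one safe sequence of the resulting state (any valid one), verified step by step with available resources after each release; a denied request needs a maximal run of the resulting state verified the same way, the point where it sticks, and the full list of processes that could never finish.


DENY. Granting would leave the state unsafe.
Key observation: even finishing proc-H, proc-B leaves just (3, 0, 8) free — too little type-A units for any of the remaining processes.
After a pretend grant, a maximal execution: proc-H, proc-B — then nothing else fits. Step-by-step check:
  pool = (3, 0, 3)
  run proc-H (needs (2, 0, 2), free (3, 0, 3)); after release of (0, 0, 2) the pool is (3, 0, 5)
  run proc-B (needs (1, 0, 5), free (3, 0, 5)); after release of (0, 0, 3) the pool is (3, 0, 8)
  proc-D cannot run: need (0, 2, 8) vs free (3, 0, 8) (insufficient type-A units)
  proc-E cannot run: need (5, 2, 10) vs free (3, 0, 8) (insufficient type-B units, type-A units and type-C units)
  proc-A cannot run: need (0, 1, 7) vs free (3, 0, 8) (insufficient type-A units)
Post-grant, the permanently blocked set is proc-D, proc-E and proc-A.


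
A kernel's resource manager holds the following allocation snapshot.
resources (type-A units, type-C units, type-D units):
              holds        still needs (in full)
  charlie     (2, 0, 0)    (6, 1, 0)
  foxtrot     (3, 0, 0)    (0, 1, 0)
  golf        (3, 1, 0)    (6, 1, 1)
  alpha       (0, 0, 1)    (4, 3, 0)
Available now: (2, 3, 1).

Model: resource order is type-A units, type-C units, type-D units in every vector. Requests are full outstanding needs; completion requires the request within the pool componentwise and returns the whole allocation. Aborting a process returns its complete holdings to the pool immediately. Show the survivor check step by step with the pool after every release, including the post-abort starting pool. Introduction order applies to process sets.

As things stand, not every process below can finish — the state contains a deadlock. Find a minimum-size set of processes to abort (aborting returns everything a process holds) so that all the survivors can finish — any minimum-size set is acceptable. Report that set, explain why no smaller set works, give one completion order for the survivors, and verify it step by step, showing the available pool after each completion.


The answer: abort golf.
Key observation: before aborting golf, charlie was permanently blocked — no order could ever run it; afterwards it completes at step 3.
No smaller set exists: with zero aborts the deadlock remains.
The survivors complete as alpha, foxtrot, charlie. Walking it through (starting from the post-abort pool):
  pool = (5, 4, 1)
  run alpha (needs (4, 3, 0), free (5, 4, 1)); after release of (0, 0, 1) the pool is (5, 4, 2)
  run foxtrot (needs (0, 1, 0), free (5, 4, 2)); after release of (3, 0, 0) the pool is (8, 4, 2)
  run charlie (needs (6, 1, 0), free (8, 4, 2)); after release of (2, 0, 0) the pool is (10, 4, 2)
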